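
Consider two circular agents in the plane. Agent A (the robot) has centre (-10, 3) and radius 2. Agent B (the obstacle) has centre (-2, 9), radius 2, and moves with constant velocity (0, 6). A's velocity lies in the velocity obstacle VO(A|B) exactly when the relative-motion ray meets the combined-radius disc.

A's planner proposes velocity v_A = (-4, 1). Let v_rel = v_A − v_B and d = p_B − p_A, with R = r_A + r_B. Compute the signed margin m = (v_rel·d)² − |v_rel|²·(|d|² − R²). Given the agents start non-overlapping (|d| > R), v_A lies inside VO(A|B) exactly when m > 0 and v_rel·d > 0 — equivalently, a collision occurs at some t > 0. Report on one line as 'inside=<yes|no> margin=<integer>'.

d = (8, 6),  |d|² = 100;  R = 2+2 = 4,  c = 100−4² = 84
v_rel = (-4, -5),  |v_rel|² = 41;  v_rel·d = (-4)·(8) + (-5)·(6) = -62
41·t² + 124·t + 84 = 0  ⇒  m = (-62)² − 41·84 = 400
m = 400 > 0,  v_rel·d = -62 < 0  ⇒  outside

inside=no margin=400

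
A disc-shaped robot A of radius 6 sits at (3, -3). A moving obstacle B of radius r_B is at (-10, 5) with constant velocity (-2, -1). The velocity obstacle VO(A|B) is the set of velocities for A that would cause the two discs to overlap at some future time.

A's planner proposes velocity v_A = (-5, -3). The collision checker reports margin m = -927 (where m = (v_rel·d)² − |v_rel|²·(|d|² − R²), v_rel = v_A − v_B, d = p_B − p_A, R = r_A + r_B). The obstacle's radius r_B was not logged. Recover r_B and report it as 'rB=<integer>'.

m = -927
d = (-13, 8);  v_rel = (-3, -2),  |v_rel|² = 13
v_rel×d = (-3)·(8) − (-2)·(-13) = -50
since m = R²·13 − (-50)²:  R² = (2500 + -927) / 13 = 121
R = √121 = 11  ⇒  r_B = 11 − 6 = 5

rB=5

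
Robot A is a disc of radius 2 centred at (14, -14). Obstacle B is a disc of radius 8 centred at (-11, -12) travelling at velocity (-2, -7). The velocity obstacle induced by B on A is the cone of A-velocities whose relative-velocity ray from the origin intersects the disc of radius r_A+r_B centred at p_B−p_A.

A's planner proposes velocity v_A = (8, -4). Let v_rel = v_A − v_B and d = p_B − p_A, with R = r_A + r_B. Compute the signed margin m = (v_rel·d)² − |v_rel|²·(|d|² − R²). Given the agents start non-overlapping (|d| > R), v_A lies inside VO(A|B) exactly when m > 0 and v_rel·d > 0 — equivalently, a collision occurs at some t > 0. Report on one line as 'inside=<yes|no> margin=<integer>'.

d = (-25, 2),  |d|² = 629;  R = 2+8 = 10,  c = 629−10² = 529
v_rel = (10, 3),  |v_rel|² = 109;  v_rel·d = (10)·(-25) + (3)·(2) = -244
109·t² + 488·t + 529 = 0  ⇒  m = (-244)² − 109·529 = 1875
m = 1875 > 0,  v_rel·d = -244 < 0  ⇒  outside

inside=no margin=1875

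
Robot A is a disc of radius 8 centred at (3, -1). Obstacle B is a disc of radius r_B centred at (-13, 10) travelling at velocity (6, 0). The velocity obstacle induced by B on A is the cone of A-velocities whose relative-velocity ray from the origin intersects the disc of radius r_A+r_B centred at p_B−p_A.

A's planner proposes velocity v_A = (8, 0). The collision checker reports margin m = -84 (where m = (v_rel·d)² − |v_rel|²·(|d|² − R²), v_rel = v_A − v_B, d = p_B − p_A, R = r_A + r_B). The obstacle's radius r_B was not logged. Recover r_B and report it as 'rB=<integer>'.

m = -84
d = (-16, 11);  v_rel = (2, 0),  |v_rel|² = 4
v_rel×d = (2)·(11) − (0)·(-16) = 22
since m = R²·4 − 22²:  R² = (484 + -84) / 4 = 100
R = √100 = 10  ⇒  r_B = 10 − 8 = 2

rB=2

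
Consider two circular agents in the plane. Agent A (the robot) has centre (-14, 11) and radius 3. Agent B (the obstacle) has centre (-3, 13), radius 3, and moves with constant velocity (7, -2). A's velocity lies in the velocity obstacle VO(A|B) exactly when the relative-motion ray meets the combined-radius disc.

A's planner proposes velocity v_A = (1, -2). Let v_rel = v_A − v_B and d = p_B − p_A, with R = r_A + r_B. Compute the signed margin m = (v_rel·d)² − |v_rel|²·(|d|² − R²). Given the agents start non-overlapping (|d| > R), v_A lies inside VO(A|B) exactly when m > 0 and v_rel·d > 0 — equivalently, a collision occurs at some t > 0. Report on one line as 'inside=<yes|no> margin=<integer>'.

d = (11, 2),  |d|² = 125;  R = 3+3 = 6,  c = 125−6² = 89
v_rel = (-6, 0),  |v_rel|² = 36;  v_rel·d = (-6)·(11) + (0)·(2) = -66
36·t² + 132·t + 89 = 0  ⇒  m = (-66)² − 36·89 = 1152
m = 1152 > 0,  v_rel·d = -66 < 0  ⇒  outside

inside=no margin=1152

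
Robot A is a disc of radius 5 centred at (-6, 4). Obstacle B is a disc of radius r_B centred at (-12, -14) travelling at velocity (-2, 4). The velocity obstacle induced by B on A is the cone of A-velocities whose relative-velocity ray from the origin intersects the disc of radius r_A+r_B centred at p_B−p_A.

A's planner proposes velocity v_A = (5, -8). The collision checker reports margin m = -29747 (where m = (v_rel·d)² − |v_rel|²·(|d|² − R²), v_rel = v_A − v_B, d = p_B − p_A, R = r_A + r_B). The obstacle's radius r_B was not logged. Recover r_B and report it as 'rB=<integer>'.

m = -29747
d = (-6, -18);  v_rel = (7, -12),  |v_rel|² = 193
v_rel×d = (7)·(-18) − (-12)·(-6) = -198
since m = R²·193 − (-198)²:  R² = (39204 + -29747) / 193 = 49
R = √49 = 7  ⇒  r_B = 7 − 5 = 2

rB=2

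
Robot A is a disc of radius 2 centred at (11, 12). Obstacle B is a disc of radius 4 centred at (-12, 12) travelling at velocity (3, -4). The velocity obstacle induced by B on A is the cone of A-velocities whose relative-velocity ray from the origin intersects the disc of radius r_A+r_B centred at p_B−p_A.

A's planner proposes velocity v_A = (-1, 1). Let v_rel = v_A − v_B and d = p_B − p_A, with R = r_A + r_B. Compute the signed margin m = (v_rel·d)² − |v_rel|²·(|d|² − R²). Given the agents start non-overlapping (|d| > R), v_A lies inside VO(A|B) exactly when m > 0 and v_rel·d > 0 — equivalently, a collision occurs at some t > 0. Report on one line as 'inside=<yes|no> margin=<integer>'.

d = (-23, 0),  |d|² = 529;  R = 2+4 = 6,  c = 529−6² = 493
v_rel = (-4, 5),  |v_rel|² = 41;  v_rel·d = (-4)·(-23) + (5)·(0) = 92
41·t² − 184·t + 493 = 0  ⇒  m = 92² − 41·493 = -11749
m = -11749 < 0,  v_rel·d = 92 > 0  ⇒  outside

inside=no margin=-11749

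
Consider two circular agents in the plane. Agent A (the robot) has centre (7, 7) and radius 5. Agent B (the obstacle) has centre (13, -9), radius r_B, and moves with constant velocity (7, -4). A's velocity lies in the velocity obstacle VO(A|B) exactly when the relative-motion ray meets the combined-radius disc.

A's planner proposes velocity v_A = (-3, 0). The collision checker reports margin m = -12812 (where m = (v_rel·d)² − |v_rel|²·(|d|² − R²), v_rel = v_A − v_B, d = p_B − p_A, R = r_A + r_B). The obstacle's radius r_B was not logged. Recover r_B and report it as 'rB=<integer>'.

m = -12812
d = (6, -16);  v_rel = (-10, 4),  |v_rel|² = 116
v_rel×d = (-10)·(-16) − (4)·(6) = 136
since m = R²·116 − 136²:  R² = (18496 + -12812) / 116 = 49
R = √49 = 7  ⇒  r_B = 7 − 5 = 2

rB=2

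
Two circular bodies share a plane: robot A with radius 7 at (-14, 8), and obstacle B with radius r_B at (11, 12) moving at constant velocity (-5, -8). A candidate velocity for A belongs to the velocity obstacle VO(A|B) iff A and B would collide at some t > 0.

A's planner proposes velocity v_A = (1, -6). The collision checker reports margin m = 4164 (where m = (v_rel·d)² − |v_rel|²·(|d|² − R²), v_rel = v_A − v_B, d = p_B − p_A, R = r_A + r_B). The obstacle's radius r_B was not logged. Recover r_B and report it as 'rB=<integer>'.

m = 4164
d = (25, 4);  v_rel = (6, 2),  |v_rel|² = 40
v_rel×d = (6)·(4) − (2)·(25) = -26
since m = R²·40 − (-26)²:  R² = (676 + 4164) / 40 = 121
R = √121 = 11  ⇒  r_B = 11 − 7 = 4

rB=4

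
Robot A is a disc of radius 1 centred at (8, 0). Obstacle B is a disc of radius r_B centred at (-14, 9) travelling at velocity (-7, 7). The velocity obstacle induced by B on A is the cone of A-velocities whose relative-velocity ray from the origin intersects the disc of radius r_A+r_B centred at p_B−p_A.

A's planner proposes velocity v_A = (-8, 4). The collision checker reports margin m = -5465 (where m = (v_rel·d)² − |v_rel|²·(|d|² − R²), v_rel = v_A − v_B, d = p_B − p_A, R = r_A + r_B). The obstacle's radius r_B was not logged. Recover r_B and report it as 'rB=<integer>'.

m = -5465
d = (-22, 9);  v_rel = (-1, -3),  |v_rel|² = 10
v_rel×d = (-1)·(9) − (-3)·(-22) = -75
since m = R²·10 − (-75)²:  R² = (5625 + -5465) / 10 = 16
R = √16 = 4  ⇒  r_B = 4 − 1 = 3

rB=3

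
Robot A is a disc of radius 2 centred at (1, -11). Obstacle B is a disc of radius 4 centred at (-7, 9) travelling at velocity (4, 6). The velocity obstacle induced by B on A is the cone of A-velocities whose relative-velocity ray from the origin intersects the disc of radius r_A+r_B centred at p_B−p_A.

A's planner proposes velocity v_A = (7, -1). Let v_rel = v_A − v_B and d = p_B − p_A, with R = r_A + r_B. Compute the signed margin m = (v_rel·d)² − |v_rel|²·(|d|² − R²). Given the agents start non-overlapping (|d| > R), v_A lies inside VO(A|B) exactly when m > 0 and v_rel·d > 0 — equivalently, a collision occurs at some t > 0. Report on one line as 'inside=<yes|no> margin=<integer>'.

d = (-8, 20),  |d|² = 464;  R = 2+4 = 6,  c = 464−6² = 428
v_rel = (3, -7),  |v_rel|² = 58;  v_rel·d = (3)·(-8) + (-7)·(20) = -164
58·t² + 328·t + 428 = 0  ⇒  m = (-164)² − 58·428 = 2072
m = 2072 > 0,  v_rel·d = -164 < 0  ⇒  outside

inside=no margin=2072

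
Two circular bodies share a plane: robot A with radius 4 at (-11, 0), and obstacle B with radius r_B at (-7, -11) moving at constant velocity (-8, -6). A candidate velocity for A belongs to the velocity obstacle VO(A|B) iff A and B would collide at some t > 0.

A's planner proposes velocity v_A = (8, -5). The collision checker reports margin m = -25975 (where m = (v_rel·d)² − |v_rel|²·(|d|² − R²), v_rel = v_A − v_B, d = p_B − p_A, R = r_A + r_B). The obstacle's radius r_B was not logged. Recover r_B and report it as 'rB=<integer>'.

m = -25975
d = (4, -11);  v_rel = (16, 1),  |v_rel|² = 257
v_rel×d = (16)·(-11) − (1)·(4) = -180
since m = R²·257 − (-180)²:  R² = (32400 + -25975) / 257 = 25
R = √25 = 5  ⇒  r_B = 5 − 4 = 1

rB=1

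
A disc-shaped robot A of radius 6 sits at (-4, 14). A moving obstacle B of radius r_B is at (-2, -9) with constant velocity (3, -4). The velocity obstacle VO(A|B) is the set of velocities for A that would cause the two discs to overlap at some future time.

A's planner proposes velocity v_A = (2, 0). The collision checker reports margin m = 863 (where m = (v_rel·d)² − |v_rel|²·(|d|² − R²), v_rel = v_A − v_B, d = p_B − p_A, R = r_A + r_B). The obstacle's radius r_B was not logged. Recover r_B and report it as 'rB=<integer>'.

m = 863
d = (2, -23);  v_rel = (-1, 4),  |v_rel|² = 17
v_rel×d = (-1)·(-23) − (4)·(2) = 15
since m = R²·17 − 15²:  R² = (225 + 863) / 17 = 64
R = √64 = 8  ⇒  r_B = 8 − 6 = 2

rB=2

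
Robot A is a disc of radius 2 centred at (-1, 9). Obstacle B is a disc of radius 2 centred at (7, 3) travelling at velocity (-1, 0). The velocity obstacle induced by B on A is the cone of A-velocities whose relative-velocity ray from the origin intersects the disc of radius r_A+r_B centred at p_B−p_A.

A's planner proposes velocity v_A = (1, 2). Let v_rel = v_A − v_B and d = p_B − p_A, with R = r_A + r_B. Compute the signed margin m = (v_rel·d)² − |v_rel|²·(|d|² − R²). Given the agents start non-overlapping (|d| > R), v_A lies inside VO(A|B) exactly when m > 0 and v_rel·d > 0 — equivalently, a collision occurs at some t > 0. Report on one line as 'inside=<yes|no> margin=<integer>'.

d = (8, -6),  |d|² = 100;  R = 2+2 = 4,  c = 100−4² = 84
v_rel = (2, 2),  |v_rel|² = 8;  v_rel·d = (2)·(8) + (2)·(-6) = 4
8·t² − 8·t + 84 = 0  ⇒  m = 4² − 8·84 = -656
m = -656 < 0,  v_rel·d = 4 > 0  ⇒  outside

inside=no margin=-656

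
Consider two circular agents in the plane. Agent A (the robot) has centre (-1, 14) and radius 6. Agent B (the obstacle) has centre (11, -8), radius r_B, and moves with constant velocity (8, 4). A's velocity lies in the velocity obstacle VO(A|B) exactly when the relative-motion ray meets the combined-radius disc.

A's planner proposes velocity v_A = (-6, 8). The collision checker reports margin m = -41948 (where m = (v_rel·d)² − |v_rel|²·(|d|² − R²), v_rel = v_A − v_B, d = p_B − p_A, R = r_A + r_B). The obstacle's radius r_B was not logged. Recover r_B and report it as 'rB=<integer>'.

m = -41948
d = (12, -22);  v_rel = (-14, 4),  |v_rel|² = 212
v_rel×d = (-14)·(-22) − (4)·(12) = 260
since m = R²·212 − 260²:  R² = (67600 + -41948) / 212 = 121
R = √121 = 11  ⇒  r_B = 11 − 6 = 5

rB=5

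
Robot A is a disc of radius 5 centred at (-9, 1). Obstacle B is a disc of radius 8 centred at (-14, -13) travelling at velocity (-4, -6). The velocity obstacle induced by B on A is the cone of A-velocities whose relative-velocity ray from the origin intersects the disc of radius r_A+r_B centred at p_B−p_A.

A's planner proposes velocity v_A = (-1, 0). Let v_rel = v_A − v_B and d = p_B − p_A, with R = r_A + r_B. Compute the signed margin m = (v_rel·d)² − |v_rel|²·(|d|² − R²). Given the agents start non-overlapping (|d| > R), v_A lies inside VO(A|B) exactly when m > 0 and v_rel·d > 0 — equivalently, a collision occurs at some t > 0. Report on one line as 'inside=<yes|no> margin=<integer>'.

d = (-5, -14),  |d|² = 221;  R = 5+8 = 13,  c = 221−13² = 52
v_rel = (3, 6),  |v_rel|² = 45;  v_rel·d = (3)·(-5) + (6)·(-14) = -99
45·t² + 198·t + 52 = 0  ⇒  m = (-99)² − 45·52 = 7461
m = 7461 > 0,  v_rel·d = -99 < 0  ⇒  outside

inside=no margin=7461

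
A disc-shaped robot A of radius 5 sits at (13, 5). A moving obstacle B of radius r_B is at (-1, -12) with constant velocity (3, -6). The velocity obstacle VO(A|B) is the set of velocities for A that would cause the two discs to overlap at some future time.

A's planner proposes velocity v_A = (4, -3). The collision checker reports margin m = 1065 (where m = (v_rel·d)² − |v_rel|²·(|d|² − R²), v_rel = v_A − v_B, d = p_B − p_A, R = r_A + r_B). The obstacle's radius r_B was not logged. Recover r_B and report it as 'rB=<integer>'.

m = 1065
d = (-14, -17);  v_rel = (1, 3),  |v_rel|² = 10
v_rel×d = (1)·(-17) − (3)·(-14) = 25
since m = R²·10 − 25²:  R² = (625 + 1065) / 10 = 169
R = √169 = 13  ⇒  r_B = 13 − 5 = 8

rB=8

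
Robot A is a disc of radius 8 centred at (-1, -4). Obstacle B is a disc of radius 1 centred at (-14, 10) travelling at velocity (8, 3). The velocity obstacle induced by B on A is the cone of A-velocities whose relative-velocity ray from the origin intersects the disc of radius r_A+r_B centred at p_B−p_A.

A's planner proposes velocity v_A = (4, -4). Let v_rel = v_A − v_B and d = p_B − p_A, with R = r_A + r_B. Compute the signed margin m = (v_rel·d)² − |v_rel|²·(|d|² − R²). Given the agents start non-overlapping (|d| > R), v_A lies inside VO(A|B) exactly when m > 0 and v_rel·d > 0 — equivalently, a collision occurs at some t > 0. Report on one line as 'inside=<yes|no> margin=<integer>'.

d = (-13, 14),  |d|² = 365;  R = 8+1 = 9,  c = 365−9² = 284
v_rel = (-4, -7),  |v_rel|² = 65;  v_rel·d = (-4)·(-13) + (-7)·(14) = -46
65·t² + 92·t + 284 = 0  ⇒  m = (-46)² − 65·284 = -16344
m = -16344 < 0,  v_rel·d = -46 < 0  ⇒  outside

inside=no margin=-16344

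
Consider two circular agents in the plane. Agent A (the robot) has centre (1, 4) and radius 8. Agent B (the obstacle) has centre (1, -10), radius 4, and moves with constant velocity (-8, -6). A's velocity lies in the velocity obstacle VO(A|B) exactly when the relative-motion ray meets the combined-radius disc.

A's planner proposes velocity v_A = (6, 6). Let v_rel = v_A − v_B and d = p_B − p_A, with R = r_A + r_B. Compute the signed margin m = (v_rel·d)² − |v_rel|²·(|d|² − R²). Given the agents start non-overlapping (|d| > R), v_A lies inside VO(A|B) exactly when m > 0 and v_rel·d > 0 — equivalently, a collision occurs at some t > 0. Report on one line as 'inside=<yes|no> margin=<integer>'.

d = (0, -14),  |d|² = 196;  R = 8+4 = 12,  c = 196−12² = 52
v_rel = (14, 12),  |v_rel|² = 340;  v_rel·d = (14)·(0) + (12)·(-14) = -168
340·t² + 336·t + 52 = 0  ⇒  m = (-168)² − 340·52 = 10544
m = 10544 > 0,  v_rel·d = -168 < 0  ⇒  outside

inside=no margin=10544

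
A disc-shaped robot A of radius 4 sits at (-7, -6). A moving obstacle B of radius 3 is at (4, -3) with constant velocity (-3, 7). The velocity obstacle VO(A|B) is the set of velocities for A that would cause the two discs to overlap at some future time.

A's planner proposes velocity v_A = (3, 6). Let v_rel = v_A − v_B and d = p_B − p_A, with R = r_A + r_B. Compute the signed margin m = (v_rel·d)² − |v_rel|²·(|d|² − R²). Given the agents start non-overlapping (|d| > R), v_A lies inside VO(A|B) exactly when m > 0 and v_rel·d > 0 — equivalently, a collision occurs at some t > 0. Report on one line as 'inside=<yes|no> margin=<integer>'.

d = (11, 3),  |d|² = 130;  R = 4+3 = 7,  c = 130−7² = 81
v_rel = (6, -1),  |v_rel|² = 37;  v_rel·d = (6)·(11) + (-1)·(3) = 63
37·t² − 126·t + 81 = 0  ⇒  m = 63² − 37·81 = 972
m = 972 > 0,  v_rel·d = 63 > 0  ⇒  inside

inside=yes margin=972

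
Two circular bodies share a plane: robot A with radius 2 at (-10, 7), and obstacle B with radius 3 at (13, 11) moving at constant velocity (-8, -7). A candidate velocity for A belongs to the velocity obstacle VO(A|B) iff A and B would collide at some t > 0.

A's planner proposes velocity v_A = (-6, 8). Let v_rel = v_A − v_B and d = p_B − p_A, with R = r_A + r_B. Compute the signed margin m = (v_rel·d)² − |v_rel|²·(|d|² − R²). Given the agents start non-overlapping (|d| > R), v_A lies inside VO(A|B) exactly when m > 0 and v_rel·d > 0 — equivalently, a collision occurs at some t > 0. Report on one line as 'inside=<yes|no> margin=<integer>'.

d = (23, 4),  |d|² = 545;  R = 2+3 = 5,  c = 545−5² = 520
v_rel = (2, 15),  |v_rel|² = 229;  v_rel·d = (2)·(23) + (15)·(4) = 106
229·t² − 212·t + 520 = 0  ⇒  m = 106² − 229·520 = -107844
m = -107844 < 0,  v_rel·d = 106 > 0  ⇒  outside

inside=no margin=-107844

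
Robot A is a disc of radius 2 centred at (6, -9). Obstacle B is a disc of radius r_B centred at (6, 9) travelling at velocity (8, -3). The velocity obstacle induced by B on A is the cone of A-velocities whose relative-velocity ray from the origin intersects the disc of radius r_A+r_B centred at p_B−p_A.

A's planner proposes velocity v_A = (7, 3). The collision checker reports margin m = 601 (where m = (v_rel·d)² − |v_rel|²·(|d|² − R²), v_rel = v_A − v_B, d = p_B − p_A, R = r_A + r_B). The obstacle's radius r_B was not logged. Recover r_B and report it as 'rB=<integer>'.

m = 601
d = (0, 18);  v_rel = (-1, 6),  |v_rel|² = 37
v_rel×d = (-1)·(18) − (6)·(0) = -18
since m = R²·37 − (-18)²:  R² = (324 + 601) / 37 = 25
R = √25 = 5  ⇒  r_B = 5 − 2 = 3

rB=3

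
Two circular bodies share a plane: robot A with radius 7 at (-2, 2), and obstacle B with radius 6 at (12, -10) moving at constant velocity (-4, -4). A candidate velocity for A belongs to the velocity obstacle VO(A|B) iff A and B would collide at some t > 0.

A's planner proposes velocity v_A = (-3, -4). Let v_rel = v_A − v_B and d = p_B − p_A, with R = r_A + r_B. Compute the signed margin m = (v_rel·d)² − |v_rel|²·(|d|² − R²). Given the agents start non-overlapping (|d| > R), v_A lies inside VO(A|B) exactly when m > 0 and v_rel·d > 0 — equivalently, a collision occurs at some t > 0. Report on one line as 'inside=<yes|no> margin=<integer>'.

d = (14, -12),  |d|² = 340;  R = 7+6 = 13,  c = 340−13² = 171
v_rel = (1, 0),  |v_rel|² = 1;  v_rel·d = (1)·(14) + (0)·(-12) = 14
1·t² − 28·t + 171 = 0  ⇒  m = 14² − 1·171 = 25
m = 25 > 0,  v_rel·d = 14 > 0  ⇒  inside

inside=yes margin=25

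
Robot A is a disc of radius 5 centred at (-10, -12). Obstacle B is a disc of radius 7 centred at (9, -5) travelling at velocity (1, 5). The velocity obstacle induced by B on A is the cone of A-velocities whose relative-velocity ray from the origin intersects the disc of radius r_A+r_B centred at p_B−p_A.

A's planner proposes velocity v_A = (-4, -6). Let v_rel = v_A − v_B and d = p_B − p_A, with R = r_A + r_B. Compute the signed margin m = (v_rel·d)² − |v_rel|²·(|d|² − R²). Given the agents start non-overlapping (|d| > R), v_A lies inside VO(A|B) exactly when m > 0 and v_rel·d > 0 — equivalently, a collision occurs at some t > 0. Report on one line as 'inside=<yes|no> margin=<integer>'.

d = (19, 7),  |d|² = 410;  R = 5+7 = 12,  c = 410−12² = 266
v_rel = (-5, -11),  |v_rel|² = 146;  v_rel·d = (-5)·(19) + (-11)·(7) = -172
146·t² + 344·t + 266 = 0  ⇒  m = (-172)² − 146·266 = -9252
m = -9252 < 0,  v_rel·d = -172 < 0  ⇒  outside

inside=no margin=-9252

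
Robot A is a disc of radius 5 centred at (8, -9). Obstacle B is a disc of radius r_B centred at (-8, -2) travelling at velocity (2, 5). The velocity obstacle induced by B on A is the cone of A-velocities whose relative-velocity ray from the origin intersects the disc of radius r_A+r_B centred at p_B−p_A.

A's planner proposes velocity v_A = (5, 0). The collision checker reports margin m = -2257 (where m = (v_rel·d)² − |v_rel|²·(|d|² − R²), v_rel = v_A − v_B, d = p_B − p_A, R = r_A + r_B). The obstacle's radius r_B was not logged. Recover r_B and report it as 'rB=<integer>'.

m = -2257
d = (-16, 7);  v_rel = (3, -5),  |v_rel|² = 34
v_rel×d = (3)·(7) − (-5)·(-16) = -59
since m = R²·34 − (-59)²:  R² = (3481 + -2257) / 34 = 36
R = √36 = 6  ⇒  r_B = 6 − 5 = 1

rB=1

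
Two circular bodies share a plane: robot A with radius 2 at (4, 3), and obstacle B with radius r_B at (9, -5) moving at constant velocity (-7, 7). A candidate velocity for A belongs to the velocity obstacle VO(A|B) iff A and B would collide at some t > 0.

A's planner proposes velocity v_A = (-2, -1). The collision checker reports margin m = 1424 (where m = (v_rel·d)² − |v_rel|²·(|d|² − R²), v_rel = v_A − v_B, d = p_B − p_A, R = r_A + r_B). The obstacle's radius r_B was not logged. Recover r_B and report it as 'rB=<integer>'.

m = 1424
d = (5, -8);  v_rel = (5, -8),  |v_rel|² = 89
v_rel×d = (5)·(-8) − (-8)·(5) = 0
since m = R²·89 − 0²:  R² = (0 + 1424) / 89 = 16
R = √16 = 4  ⇒  r_B = 4 − 2 = 2

rB=2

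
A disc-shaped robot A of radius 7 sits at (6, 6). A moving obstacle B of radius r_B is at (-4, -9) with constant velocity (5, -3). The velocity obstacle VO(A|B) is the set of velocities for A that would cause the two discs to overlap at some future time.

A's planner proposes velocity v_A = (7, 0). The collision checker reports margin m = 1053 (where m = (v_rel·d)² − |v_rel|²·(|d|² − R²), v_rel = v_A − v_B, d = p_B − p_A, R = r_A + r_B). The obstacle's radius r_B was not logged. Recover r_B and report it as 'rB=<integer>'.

m = 1053
d = (-10, -15);  v_rel = (2, 3),  |v_rel|² = 13
v_rel×d = (2)·(-15) − (3)·(-10) = 0
since m = R²·13 − 0²:  R² = (0 + 1053) / 13 = 81
R = √81 = 9  ⇒  r_B = 9 − 7 = 2

rB=2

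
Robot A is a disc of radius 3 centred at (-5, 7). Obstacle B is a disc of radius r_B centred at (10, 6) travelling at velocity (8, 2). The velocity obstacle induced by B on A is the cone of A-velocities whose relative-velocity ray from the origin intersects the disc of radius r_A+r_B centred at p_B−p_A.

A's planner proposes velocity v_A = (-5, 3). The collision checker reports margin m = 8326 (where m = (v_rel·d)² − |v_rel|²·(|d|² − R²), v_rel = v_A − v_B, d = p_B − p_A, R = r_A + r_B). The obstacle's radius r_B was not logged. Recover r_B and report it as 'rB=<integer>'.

m = 8326
d = (15, -1);  v_rel = (-13, 1),  |v_rel|² = 170
v_rel×d = (-13)·(-1) − (1)·(15) = -2
since m = R²·170 − (-2)²:  R² = (4 + 8326) / 170 = 49
R = √49 = 7  ⇒  r_B = 7 − 3 = 4

rB=4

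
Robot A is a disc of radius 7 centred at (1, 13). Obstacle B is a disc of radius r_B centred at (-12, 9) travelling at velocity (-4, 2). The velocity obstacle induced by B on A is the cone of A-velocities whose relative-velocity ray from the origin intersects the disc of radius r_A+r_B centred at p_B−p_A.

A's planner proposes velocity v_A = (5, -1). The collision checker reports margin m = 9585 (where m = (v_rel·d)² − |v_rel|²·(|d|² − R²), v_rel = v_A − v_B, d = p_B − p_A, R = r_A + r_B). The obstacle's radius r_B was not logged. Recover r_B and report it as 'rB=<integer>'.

m = 9585
d = (-13, -4);  v_rel = (9, -3),  |v_rel|² = 90
v_rel×d = (9)·(-4) − (-3)·(-13) = -75
since m = R²·90 − (-75)²:  R² = (5625 + 9585) / 90 = 169
R = √169 = 13  ⇒  r_B = 13 − 7 = 6

rB=6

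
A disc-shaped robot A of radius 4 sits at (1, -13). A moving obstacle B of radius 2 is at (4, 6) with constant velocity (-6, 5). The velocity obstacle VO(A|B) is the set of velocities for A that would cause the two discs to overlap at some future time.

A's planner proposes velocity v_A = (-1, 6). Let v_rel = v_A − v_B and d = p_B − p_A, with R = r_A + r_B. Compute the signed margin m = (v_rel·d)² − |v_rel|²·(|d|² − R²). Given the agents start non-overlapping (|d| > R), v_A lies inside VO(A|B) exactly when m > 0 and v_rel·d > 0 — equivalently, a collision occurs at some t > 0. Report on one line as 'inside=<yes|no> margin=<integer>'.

d = (3, 19),  |d|² = 370;  R = 4+2 = 6,  c = 370−6² = 334
v_rel = (5, 1),  |v_rel|² = 26;  v_rel·d = (5)·(3) + (1)·(19) = 34
26·t² − 68·t + 334 = 0  ⇒  m = 34² − 26·334 = -7528
m = -7528 < 0,  v_rel·d = 34 > 0  ⇒  outside

inside=no margin=-7528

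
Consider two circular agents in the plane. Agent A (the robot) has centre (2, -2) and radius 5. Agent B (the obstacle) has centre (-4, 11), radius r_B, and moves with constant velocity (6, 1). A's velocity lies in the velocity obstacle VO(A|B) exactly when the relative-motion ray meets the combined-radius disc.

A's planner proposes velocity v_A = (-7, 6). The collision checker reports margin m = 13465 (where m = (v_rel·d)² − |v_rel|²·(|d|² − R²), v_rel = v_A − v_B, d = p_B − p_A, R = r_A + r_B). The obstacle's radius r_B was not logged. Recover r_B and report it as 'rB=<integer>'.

m = 13465
d = (-6, 13);  v_rel = (-13, 5),  |v_rel|² = 194
v_rel×d = (-13)·(13) − (5)·(-6) = -139
since m = R²·194 − (-139)²:  R² = (19321 + 13465) / 194 = 169
R = √169 = 13  ⇒  r_B = 13 − 5 = 8

rB=8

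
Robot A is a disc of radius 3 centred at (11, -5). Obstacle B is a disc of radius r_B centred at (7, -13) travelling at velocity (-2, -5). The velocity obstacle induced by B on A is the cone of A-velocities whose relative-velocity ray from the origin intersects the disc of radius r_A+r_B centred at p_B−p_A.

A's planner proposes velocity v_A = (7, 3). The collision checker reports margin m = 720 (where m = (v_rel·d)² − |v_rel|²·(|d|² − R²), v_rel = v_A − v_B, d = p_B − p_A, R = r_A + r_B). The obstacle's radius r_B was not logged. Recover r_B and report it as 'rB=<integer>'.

m = 720
d = (-4, -8);  v_rel = (9, 8),  |v_rel|² = 145
v_rel×d = (9)·(-8) − (8)·(-4) = -40
since m = R²·145 − (-40)²:  R² = (1600 + 720) / 145 = 16
R = √16 = 4  ⇒  r_B = 4 − 3 = 1

rB=1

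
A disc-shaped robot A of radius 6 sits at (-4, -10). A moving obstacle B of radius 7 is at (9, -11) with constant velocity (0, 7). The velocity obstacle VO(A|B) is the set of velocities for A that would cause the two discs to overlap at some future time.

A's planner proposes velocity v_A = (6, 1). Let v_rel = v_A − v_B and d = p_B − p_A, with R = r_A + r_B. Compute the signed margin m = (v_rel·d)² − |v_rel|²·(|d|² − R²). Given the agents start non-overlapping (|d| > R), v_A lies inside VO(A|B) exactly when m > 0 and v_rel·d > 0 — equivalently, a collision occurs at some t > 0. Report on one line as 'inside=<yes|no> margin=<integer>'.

d = (13, -1),  |d|² = 170;  R = 6+7 = 13,  c = 170−13² = 1
v_rel = (6, -6),  |v_rel|² = 72;  v_rel·d = (6)·(13) + (-6)·(-1) = 84
72·t² − 168·t + 1 = 0  ⇒  m = 84² − 72·1 = 6984
m = 6984 > 0,  v_rel·d = 84 > 0  ⇒  inside

inside=yes margin=6984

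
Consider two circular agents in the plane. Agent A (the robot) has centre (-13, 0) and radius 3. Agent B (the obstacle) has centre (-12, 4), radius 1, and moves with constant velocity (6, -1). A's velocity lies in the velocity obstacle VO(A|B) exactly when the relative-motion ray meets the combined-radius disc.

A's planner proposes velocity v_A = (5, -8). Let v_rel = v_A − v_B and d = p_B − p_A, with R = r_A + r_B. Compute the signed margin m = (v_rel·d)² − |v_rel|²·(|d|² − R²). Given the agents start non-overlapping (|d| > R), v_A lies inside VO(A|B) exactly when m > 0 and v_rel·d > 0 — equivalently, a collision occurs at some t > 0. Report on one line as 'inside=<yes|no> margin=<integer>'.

d = (1, 4),  |d|² = 17;  R = 3+1 = 4,  c = 17−4² = 1
v_rel = (-1, -7),  |v_rel|² = 50;  v_rel·d = (-1)·(1) + (-7)·(4) = -29
50·t² + 58·t + 1 = 0  ⇒  m = (-29)² − 50·1 = 791
m = 791 > 0,  v_rel·d = -29 < 0  ⇒  outside

inside=no margin=791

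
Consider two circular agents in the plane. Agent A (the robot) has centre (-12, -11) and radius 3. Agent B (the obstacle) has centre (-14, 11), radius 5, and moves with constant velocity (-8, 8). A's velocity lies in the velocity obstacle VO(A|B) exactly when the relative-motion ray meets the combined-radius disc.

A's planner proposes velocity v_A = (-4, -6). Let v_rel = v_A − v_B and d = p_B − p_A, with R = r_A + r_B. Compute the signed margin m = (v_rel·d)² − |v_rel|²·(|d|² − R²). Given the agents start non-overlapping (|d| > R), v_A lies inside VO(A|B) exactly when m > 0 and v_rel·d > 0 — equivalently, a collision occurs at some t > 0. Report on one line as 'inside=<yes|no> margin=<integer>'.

d = (-2, 22),  |d|² = 488;  R = 3+5 = 8,  c = 488−8² = 424
v_rel = (4, -14),  |v_rel|² = 212;  v_rel·d = (4)·(-2) + (-14)·(22) = -316
212·t² + 632·t + 424 = 0  ⇒  m = (-316)² − 212·424 = 9968
m = 9968 > 0,  v_rel·d = -316 < 0  ⇒  outside

inside=no margin=9968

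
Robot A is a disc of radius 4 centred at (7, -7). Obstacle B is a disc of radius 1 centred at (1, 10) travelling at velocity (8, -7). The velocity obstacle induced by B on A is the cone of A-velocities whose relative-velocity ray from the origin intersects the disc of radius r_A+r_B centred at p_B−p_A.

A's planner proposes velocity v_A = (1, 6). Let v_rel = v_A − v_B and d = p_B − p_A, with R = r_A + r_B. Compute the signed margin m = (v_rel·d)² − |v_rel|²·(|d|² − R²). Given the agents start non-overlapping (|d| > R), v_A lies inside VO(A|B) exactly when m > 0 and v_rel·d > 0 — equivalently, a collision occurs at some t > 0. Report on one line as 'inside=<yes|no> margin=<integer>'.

d = (-6, 17),  |d|² = 325;  R = 4+1 = 5,  c = 325−5² = 300
v_rel = (-7, 13),  |v_rel|² = 218;  v_rel·d = (-7)·(-6) + (13)·(17) = 263
218·t² − 526·t + 300 = 0  ⇒  m = 263² − 218·300 = 3769
m = 3769 > 0,  v_rel·d = 263 > 0  ⇒  inside

inside=yes margin=3769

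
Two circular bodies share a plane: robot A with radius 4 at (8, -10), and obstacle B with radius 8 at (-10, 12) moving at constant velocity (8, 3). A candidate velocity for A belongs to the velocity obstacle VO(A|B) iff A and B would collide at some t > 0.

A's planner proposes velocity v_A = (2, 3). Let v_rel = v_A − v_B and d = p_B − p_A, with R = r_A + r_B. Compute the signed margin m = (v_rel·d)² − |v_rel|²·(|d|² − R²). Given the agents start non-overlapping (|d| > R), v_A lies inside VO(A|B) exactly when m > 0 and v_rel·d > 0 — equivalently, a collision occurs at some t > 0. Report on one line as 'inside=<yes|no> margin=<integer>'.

d = (-18, 22),  |d|² = 808;  R = 4+8 = 12,  c = 808−12² = 664
v_rel = (-6, 0),  |v_rel|² = 36;  v_rel·d = (-6)·(-18) + (0)·(22) = 108
36·t² − 216·t + 664 = 0  ⇒  m = 108² − 36·664 = -12240
m = -12240 < 0,  v_rel·d = 108 > 0  ⇒  outside

inside=no margin=-12240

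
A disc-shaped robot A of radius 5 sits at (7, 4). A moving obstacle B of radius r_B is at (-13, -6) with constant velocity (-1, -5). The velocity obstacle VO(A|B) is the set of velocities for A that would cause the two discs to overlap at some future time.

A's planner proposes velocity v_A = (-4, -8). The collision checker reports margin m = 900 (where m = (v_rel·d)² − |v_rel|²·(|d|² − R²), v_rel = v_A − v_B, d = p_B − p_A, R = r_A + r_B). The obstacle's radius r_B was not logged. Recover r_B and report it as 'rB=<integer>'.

m = 900
d = (-20, -10);  v_rel = (-3, -3),  |v_rel|² = 18
v_rel×d = (-3)·(-10) − (-3)·(-20) = -30
since m = R²·18 − (-30)²:  R² = (900 + 900) / 18 = 100
R = √100 = 10  ⇒  r_B = 10 − 5 = 5

rB=5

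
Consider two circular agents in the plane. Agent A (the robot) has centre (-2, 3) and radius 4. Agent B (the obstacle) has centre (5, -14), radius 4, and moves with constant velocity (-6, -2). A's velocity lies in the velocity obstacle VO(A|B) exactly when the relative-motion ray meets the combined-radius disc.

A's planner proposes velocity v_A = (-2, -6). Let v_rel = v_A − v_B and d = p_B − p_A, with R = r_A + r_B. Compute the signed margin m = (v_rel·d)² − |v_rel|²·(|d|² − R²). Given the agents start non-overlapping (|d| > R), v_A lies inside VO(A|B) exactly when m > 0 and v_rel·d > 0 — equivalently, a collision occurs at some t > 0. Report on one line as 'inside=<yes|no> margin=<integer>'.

d = (7, -17),  |d|² = 338;  R = 4+4 = 8,  c = 338−8² = 274
v_rel = (4, -4),  |v_rel|² = 32;  v_rel·d = (4)·(7) + (-4)·(-17) = 96
32·t² − 192·t + 274 = 0  ⇒  m = 96² − 32·274 = 448
m = 448 > 0,  v_rel·d = 96 > 0  ⇒  inside

inside=yes margin=448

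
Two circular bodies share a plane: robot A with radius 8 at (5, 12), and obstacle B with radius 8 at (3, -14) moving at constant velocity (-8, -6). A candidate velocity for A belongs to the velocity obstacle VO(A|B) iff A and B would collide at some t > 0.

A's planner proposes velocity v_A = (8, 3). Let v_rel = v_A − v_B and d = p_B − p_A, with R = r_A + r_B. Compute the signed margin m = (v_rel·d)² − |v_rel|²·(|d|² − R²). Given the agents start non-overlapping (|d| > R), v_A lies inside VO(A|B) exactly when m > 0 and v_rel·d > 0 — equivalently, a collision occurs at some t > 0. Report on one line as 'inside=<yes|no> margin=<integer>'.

d = (-2, -26),  |d|² = 680;  R = 8+8 = 16,  c = 680−16² = 424
v_rel = (16, 9),  |v_rel|² = 337;  v_rel·d = (16)·(-2) + (9)·(-26) = -266
337·t² + 532·t + 424 = 0  ⇒  m = (-266)² − 337·424 = -72132
m = -72132 < 0,  v_rel·d = -266 < 0  ⇒  outside

inside=no margin=-72132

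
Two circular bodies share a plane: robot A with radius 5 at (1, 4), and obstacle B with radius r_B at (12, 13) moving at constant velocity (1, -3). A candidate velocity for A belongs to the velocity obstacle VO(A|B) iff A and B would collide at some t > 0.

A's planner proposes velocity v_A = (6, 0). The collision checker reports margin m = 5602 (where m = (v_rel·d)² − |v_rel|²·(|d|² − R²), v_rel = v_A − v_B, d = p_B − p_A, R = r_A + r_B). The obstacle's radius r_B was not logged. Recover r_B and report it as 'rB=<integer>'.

m = 5602
d = (11, 9);  v_rel = (5, 3),  |v_rel|² = 34
v_rel×d = (5)·(9) − (3)·(11) = 12
since m = R²·34 − 12²:  R² = (144 + 5602) / 34 = 169
R = √169 = 13  ⇒  r_B = 13 − 5 = 8

rB=8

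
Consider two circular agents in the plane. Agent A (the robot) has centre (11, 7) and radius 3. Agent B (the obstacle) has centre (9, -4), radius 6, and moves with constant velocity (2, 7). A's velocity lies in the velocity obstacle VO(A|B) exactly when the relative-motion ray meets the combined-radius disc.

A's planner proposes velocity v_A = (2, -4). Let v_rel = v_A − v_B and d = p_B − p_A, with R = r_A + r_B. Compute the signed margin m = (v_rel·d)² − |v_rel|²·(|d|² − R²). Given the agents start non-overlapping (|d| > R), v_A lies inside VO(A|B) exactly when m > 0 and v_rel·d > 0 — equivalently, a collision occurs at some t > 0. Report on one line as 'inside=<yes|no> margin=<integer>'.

d = (-2, -11),  |d|² = 125;  R = 3+6 = 9,  c = 125−9² = 44
v_rel = (0, -11),  |v_rel|² = 121;  v_rel·d = (0)·(-2) + (-11)·(-11) = 121
121·t² − 242·t + 44 = 0  ⇒  m = 121² − 121·44 = 9317
m = 9317 > 0,  v_rel·d = 121 > 0  ⇒  inside

inside=yes margin=9317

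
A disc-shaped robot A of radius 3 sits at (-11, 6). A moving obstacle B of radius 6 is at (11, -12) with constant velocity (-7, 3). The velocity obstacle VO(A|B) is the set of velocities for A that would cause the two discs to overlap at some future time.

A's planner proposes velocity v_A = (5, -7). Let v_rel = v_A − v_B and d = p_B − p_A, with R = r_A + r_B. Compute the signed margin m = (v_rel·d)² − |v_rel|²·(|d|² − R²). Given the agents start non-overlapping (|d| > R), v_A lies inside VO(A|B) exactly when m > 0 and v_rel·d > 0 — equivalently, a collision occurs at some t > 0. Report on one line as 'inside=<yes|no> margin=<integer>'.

d = (22, -18),  |d|² = 808;  R = 3+6 = 9,  c = 808−9² = 727
v_rel = (12, -10),  |v_rel|² = 244;  v_rel·d = (12)·(22) + (-10)·(-18) = 444
244·t² − 888·t + 727 = 0  ⇒  m = 444² − 244·727 = 19748
m = 19748 > 0,  v_rel·d = 444 > 0  ⇒  inside

inside=yes margin=19748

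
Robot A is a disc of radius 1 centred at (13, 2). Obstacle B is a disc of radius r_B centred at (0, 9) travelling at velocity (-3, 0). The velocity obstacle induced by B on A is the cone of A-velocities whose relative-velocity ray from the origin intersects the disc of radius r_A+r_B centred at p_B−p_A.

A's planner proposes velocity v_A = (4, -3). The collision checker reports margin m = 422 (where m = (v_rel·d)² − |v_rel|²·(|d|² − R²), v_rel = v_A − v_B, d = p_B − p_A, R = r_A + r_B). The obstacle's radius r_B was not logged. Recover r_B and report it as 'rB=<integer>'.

m = 422
d = (-13, 7);  v_rel = (7, -3),  |v_rel|² = 58
v_rel×d = (7)·(7) − (-3)·(-13) = 10
since m = R²·58 − 10²:  R² = (100 + 422) / 58 = 9
R = √9 = 3  ⇒  r_B = 3 − 1 = 2

rB=2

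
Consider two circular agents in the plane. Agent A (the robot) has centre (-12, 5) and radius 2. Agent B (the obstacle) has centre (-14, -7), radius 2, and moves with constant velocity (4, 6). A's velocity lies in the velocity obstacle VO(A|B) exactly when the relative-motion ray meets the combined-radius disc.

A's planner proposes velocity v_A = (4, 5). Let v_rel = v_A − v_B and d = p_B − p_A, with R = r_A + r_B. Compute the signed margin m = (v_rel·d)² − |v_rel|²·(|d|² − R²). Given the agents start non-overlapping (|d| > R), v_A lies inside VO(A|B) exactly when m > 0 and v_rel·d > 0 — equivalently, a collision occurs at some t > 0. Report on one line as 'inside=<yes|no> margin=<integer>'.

d = (-2, -12),  |d|² = 148;  R = 2+2 = 4,  c = 148−4² = 132
v_rel = (0, -1),  |v_rel|² = 1;  v_rel·d = (0)·(-2) + (-1)·(-12) = 12
1·t² − 24·t + 132 = 0  ⇒  m = 12² − 1·132 = 12
m = 12 > 0,  v_rel·d = 12 > 0  ⇒  inside

inside=yes margin=12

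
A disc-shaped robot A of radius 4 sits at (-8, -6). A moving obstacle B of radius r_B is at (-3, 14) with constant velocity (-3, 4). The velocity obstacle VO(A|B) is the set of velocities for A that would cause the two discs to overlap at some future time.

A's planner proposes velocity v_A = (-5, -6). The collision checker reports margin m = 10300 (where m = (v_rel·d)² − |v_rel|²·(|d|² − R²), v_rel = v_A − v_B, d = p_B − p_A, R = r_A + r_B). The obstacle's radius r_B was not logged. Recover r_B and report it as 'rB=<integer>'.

m = 10300
d = (5, 20);  v_rel = (-2, -10),  |v_rel|² = 104
v_rel×d = (-2)·(20) − (-10)·(5) = 10
since m = R²·104 − 10²:  R² = (100 + 10300) / 104 = 100
R = √100 = 10  ⇒  r_B = 10 − 4 = 6

rB=6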